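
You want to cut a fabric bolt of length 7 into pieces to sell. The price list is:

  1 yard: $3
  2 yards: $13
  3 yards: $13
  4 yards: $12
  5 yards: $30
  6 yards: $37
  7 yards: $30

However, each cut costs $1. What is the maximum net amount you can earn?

Let net[k] be the best obtainable value from length k. For each k, try every first piece i and keep the best of price[i] + net[k−i] minus the 1 cut fee when i<k.
net[1] = 3
net[2] = max(3+3-1, 13+0) = 13
net[3] = max(3+13-1, 13+3-1, 13+0) = 15
net[4] = max(3+15-1, 13+13-1, 13+3-1, 12+0) = 25
net[5] = max(3+25-1, 13+15-1, 13+13-1, 12+3-1, 30+0) = 30
net[6] = max(3+30-1, 13+25-1, 13+15-1, 12+13-1, 30+3-1, 37+0) = 37
net[7] = max(3+37-1, 13+30-1, 13+25-1, …, 37+3-1, 30+0) = 42
One optimal plan: pieces 5 + 2 (1 cut) → $43 − $1 = $42.

42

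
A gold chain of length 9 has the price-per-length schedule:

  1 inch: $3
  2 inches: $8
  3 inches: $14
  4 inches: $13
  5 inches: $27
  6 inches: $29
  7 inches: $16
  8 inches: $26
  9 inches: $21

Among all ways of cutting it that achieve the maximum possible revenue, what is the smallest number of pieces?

Let r[k] be the best obtainable value from length k. For each k, try every first piece i and keep the best of price[i] + r[k−i].
r[1] = 3
r[2] = 8
r[3] = 14
r[4] = 17  (first piece 1, then r[3]=14)
r[5] = 27
r[6] = 30  (first piece 1, then r[5]=27)
r[7] = 35  (first piece 2, then r[5]=27)
r[8] = 41  (first piece 3, then r[5]=27)
r[9] = 44  (first piece 1, then r[8]=41)
Maximum revenue is $44.
Now minimize piece count subject to staying optimal: for each k, pieces[k] = 1 + min over i with p[i]+r[k−i]=r[k] of pieces[k−i].
pieces[6] = 2
pieces[7] = 2
pieces[8] = 2
pieces[9] = 3

3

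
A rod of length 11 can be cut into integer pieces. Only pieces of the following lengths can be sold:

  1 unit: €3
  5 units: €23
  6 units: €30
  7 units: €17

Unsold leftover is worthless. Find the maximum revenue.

Consider every possible first cut. f[k] is the best of p[i]+f[k−i] over all sellable i≤k.
f[1] = 3
f[2] = 6  (first piece 1, then f[1]=3)
f[3] = 9  (first piece 1, then f[2]=6)
f[4] = 12  (first piece 1, then f[3]=9)
f[5] = 23
f[6] = 30
f[7] = 33  (first piece 1, then f[6]=30)
f[8] = 36  (first piece 1, then f[7]=33)
f[9] = 39  (first piece 1, then f[8]=36)
f[10] = 46  (first piece 5, then f[5]=23)
f[11] = 53  (first piece 5, then f[6]=30)
One optimal cutting: 6 + 5 → €53.

53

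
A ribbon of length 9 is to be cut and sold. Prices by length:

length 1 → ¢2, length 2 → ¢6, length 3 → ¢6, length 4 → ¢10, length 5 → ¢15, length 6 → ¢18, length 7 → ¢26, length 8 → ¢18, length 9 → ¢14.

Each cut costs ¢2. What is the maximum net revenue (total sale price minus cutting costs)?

30

Build v[k] bottom-up: v[k] = max over allowed piece i of (p[i] + v[k−i]) − 2 per cut.
v[1] = 2
v[2] = max(2+2-2, 6+0) = 6
v[3] = max(2+6-2, 6+2-2, 6+0) = 6
v[4] = max(2+6-2, 6+6-2, 6+2-2, 10+0) = 10
v[5] = max(2+10-2, 6+6-2, 6+6-2, 10+2-2, 15+0) = 15
v[6] = max(2+15-2, 6+10-2, 6+6-2, 10+6-2, 15+2-2, 18+0) = 18
v[7] = max(2+18-2, 6+15-2, 6+10-2, …, 18+2-2, 26+0) = 26
v[8] = max(2+26-2, 6+18-2, 6+15-2, …, 26+2-2, 18+0) = 26
v[9] = max(2+26-2, 6+26-2, 6+18-2, …, 18+2-2, 14+0) = 30
One optimal plan: pieces 7 + 2 (1 cut) → ¢32 − ¢2 = ¢30.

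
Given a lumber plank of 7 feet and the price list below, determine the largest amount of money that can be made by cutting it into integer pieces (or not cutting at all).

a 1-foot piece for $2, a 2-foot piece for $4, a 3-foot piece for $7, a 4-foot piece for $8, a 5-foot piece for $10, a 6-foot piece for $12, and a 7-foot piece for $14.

Let best[k] be the best obtainable value from length k. For each k, try every first piece i and keep the best of price[i] + best[k−i].
best[1] = 2
best[2] = 4  (first piece 1, then best[1]=2)
best[3] = 7
best[4] = 9  (first piece 1, then best[3]=7)
best[5] = 11  (first piece 1, then best[4]=9)
best[6] = 14  (first piece 3, then best[3]=7)
best[7] = 16  (first piece 1, then best[6]=14)
One optimal cutting: 3 + 3 + 1 → $7 + $7 + $2 = $16.

16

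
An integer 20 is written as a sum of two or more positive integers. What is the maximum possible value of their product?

Let f[k] be the best product for length k (with at least one cut). For each first piece i, the rest contributes max(k−i, f[k−i]).
f[2] = 1·max(1,0) = 1·1 = 1
f[3] = 1·max(2,1) = 1·2 = 2
f[4] = 2·max(2,1) = 2·2 = 4
f[5] = 2·max(3,2) = 2·3 = 6
f[6] = 3·max(3,2) = 3·3 = 9
f[7] = 2·max(5,6) = 2·6 = 12
f[8] = 2·max(6,9) = 2·9 = 18
f[9] = 3·max(6,9) = 3·9 = 27
f[10] = 2·max(8,18) = 2·18 = 36
f[11] = 2·max(9,27) = 2·27 = 54
f[12] = 3·max(9,27) = 3·27 = 81
f[13] = 2·max(11,54) = 2·54 = 108
f[14] = 2·max(12,81) = 2·81 = 162
f[15] = 3·max(12,81) = 3·81 = 243
f[16] = 2·max(14,162) = 2·162 = 324
f[17] = 2·max(15,243) = 2·243 = 486
f[18] = 3·max(15,243) = 3·243 = 729
f[19] = 2·max(17,486) = 2·486 = 972
f[20] = 2·max(18,729) = 2·729 = 1458
One optimal split: 3 + 3 + 3 + 3 + 3 + 3 + 2; product 3·3·3·3·3·3·2 = 1458.

1458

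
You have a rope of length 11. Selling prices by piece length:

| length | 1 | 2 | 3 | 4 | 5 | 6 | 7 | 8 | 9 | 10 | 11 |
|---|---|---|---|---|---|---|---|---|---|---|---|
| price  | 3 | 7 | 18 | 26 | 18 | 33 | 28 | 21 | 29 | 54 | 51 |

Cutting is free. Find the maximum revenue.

70

Build v[k] bottom-up: v[k] = max over allowed piece i of (p[i] + v[k−i]).
v[1] = 3
v[2] = max(3+3, 7+0) = 7
v[3] = max(3+7, 7+3, 18+0) = 18
v[4] = max(3+18, 7+7, 18+3, 26+0) = 26
v[5] = max(3+26, 7+18, 18+7, 26+3, 18+0) = 29
v[6] = max(3+29, 7+26, 18+18, 26+7, 18+3, 33+0) = 36
v[7] = max(3+36, 7+29, 18+26, …, 33+3, 28+0) = 44
v[8] = max(3+44, 7+36, 18+29, …, 28+3, 21+0) = 52
v[9] = max(3+52, 7+44, 18+36, …, 21+3, 29+0) = 55
v[10] = max(3+55, 7+52, 18+44, …, 29+3, 54+0) = 62
v[11] = max(3+62, 7+55, 18+52, …, 54+3, 51+0) = 70
One optimal cutting: 4 + 4 + 3 → $26 + $26 + $18 = $70.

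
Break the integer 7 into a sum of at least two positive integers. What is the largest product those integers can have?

Define prod[k] = max over 1≤i<k of i · max(k−i, prod[k−i]); the inner max lets the remainder stay uncut if that's better.
prod[2] = 1·max(1,0) = 1·1 = 1
prod[3] = 1·max(2,1) = 1·2 = 2
prod[4] = 2·max(2,1) = 2·2 = 4
prod[5] = 2·max(3,2) = 2·3 = 6
prod[6] = 3·max(3,2) = 3·3 = 9
prod[7] = 2·max(5,6) = 2·6 = 12
One optimal split: 3 + 2 + 2; product 3·2·2 = 12.

12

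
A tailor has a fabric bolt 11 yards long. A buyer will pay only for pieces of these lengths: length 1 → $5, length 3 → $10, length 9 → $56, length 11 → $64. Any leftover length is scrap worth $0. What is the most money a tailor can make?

66

Let f[k] be the best obtainable value from length k. For each k, try every first piece i and keep the best of price[i] + f[k−i].
f[1] = 5
f[2] = 10  (first piece 1, then f[1]=5)
f[3] = max(5+10, 10+0) = 15
f[4] = max(5+15, 10+5) = 20
f[5] = max(5+20, 10+10) = 25
f[6] = max(5+25, 10+15) = 30
f[7] = max(5+30, 10+20) = 35
f[8] = max(5+35, 10+25) = 40
f[9] = max(5+40, 10+30, 56+0) = 56
f[10] = max(5+56, 10+35, 56+5) = 61
f[11] = max(5+61, 10+40, 56+10, 64+0) = 66
One optimal cutting: 9 + 1 + 1 → $66.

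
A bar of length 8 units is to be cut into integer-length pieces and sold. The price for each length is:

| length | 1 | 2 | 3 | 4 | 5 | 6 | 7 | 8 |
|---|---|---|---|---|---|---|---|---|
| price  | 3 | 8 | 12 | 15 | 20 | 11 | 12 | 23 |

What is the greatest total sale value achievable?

32

Consider every possible first cut. R[k] is the best of p[i]+R[k−i] over all sellable i≤k.
R[1] = 3
R[2] = 8
R[3] = 12
R[4] = 16  (first piece 2, then R[2]=8)
R[5] = 20  (first piece 2, then R[3]=12)
R[6] = 24  (first piece 2, then R[4]=16)
R[7] = 28  (first piece 2, then R[5]=20)
R[8] = 32  (first piece 2, then R[6]=24)
One optimal cutting: 2 + 2 + 2 + 2 → €8 + €8 + €8 + €8 = €32.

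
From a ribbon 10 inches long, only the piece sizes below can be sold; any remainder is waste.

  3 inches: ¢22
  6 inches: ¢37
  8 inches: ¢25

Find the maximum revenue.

66

Let f[k] be the best obtainable value from length k. For each k, try every first piece i and keep the best of price[i] + f[k−i].
f[1] = 0
f[2] = 0
f[3] = 22
f[4] = 22
f[5] = 22
f[6] = 44  (first piece 3, then f[3]=22)
f[7] = 44
f[8] = 44
f[9] = 66  (first piece 3, then f[6]=44)
f[10] = 66
One optimal cutting: pieces 3 + 3 + 3 with 1 inch of scrap → ¢66.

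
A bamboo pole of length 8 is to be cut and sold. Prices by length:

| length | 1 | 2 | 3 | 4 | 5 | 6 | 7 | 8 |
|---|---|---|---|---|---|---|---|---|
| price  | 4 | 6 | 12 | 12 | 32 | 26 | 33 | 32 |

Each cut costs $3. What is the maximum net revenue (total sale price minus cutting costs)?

41

Let v[k] be the best obtainable value from length k. For each k, try every first piece i and keep the best of price[i] + v[k−i] minus the 3 cut fee when i<k.
v[1] = 4
v[2] = 6
v[3] = 12
v[4] = 13  (first piece 1, then v[3]=12)
v[5] = 32
v[6] = 33  (first piece 1, then v[5]=32)
v[7] = 35  (first piece 2, then v[5]=32)
v[8] = 41  (first piece 3, then v[5]=32)
One optimal plan: pieces 5 + 3 (1 cut) → $44 − $3 = $41.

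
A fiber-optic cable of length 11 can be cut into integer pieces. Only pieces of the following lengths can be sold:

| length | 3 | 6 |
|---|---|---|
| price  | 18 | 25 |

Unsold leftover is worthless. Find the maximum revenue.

54

Let best[k] be the best obtainable value from length k. For each k, try every first piece i and keep the best of price[i] + best[k−i].
best[1] = 0
best[2] = 0
best[3] = 18
best[4] = 18
best[5] = 18
best[6] = max(18+18, 25+0) = 36
best[7] = max(18+18, 25+0) = 36
best[8] = max(18+18, 25+0) = 36
best[9] = max(18+36, 25+18) = 54
best[10] = max(18+36, 25+18) = 54
best[11] = max(18+36, 25+18) = 54
One optimal cutting: pieces 3 + 3 + 3 with 2 meters of scrap → $54.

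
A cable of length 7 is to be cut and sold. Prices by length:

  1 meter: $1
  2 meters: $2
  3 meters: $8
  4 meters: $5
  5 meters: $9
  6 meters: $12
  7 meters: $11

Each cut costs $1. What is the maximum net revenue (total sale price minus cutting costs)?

Consider every possible first cut. net[k] is the best of p[i]+net[k−i] over all sellable i≤k, charging 1 whenever i<k.
net[1] = 1
net[2] = max(1+1-1, 2+0) = 2
net[3] = max(1+2-1, 2+1-1, 8+0) = 8
net[4] = max(1+8-1, 2+2-1, 8+1-1, 5+0) = 8
net[5] = max(1+8-1, 2+8-1, 8+2-1, 5+1-1, 9+0) = 9
net[6] = max(1+9-1, 2+8-1, 8+8-1, 5+2-1, 9+1-1, 12+0) = 15
net[7] = max(1+15-1, 2+9-1, 8+8-1, …, 12+1-1, 11+0) = 15
One optimal plan: pieces 3 + 3 + 1 (2 cuts) → $17 − $2 = $15.

15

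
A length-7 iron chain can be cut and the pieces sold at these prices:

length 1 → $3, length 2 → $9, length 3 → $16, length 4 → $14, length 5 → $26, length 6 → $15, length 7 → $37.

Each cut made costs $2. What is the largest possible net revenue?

37

Let net[k] be the best obtainable value from length k. For each k, try every first piece i and keep the best of price[i] + net[k−i] minus the 2 cut fee when i<k.
net[1] = 3
net[2] = 9
net[3] = 16
net[4] = 17  (first piece 1, then net[3]=16)
net[5] = 26
net[6] = 30  (first piece 3, then net[3]=16)
net[7] = 37
Best is to make no cuts and sell whole for $37.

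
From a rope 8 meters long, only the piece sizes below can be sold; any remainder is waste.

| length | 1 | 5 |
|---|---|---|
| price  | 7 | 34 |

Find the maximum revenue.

Let r[k] be the best obtainable value from length k. For each k, try every first piece i and keep the best of price[i] + r[k−i].
r[1] = 7
r[2] = 14  (first piece 1, then r[1]=7)
r[3] = 21  (first piece 1, then r[2]=14)
r[4] = 28  (first piece 1, then r[3]=21)
r[5] = 35  (first piece 1, then r[4]=28)
r[6] = 42  (first piece 1, then r[5]=35)
r[7] = 49  (first piece 1, then r[6]=42)
r[8] = 56  (first piece 1, then r[7]=49)
One optimal cutting: 1 + 1 + 1 + 1 + 1 + 1 + 1 + 1 → 56.

56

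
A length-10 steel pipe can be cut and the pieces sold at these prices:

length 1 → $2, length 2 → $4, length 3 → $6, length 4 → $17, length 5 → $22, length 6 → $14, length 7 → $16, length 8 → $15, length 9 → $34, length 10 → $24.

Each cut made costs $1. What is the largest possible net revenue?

Build v[k] bottom-up: v[k] = max over allowed piece i of (p[i] + v[k−i]) − 1 per cut.
v[1] = 2
v[2] = 4
v[3] = 6
v[4] = 17
v[5] = 22
v[6] = 23  (first piece 1, then v[5]=22)
v[7] = 25  (first piece 2, then v[5]=22)
v[8] = 33  (first piece 4, then v[4]=17)
v[9] = 38  (first piece 4, then v[5]=22)
v[10] = 43  (first piece 5, then v[5]=22)
One optimal plan: pieces 5 + 5 (1 cut) → $44 − $1 = $43.

43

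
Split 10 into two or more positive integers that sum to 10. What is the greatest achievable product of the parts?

36

Fill f[k] for k=2..10: at each k try every first piece i and multiply by the better of (k−i) uncut or f[k−i].
f[2] = 1×max(1,0) = 1×1 = 1
f[3] = 1×max(2,1) = 1×2 = 2
f[4] = 2×max(2,1) = 2×2 = 4
f[5] = 2×max(3,2) = 2×3 = 6
f[6] = 3×max(3,2) = 3×3 = 9
f[7] = 2×max(5,6) = 2×6 = 12
f[8] = 2×max(6,9) = 2×9 = 18
f[9] = 3×max(6,9) = 3×9 = 27
f[10] = 2×max(8,18) = 2×18 = 36
One optimal split: 3 + 3 + 2 + 2; product 3×3×2×2 = 36.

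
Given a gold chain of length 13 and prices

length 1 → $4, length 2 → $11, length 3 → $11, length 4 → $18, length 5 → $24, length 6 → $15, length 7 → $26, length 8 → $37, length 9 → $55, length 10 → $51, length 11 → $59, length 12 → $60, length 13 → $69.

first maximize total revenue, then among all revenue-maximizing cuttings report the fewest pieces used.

Build r[k] bottom-up: r[k] = max over allowed piece i of (p[i] + r[k−i]).
r[1] = 4
r[2] = max(4+4, 11+0) = 11
r[3] = max(4+11, 11+4, 11+0) = 15
r[4] = max(4+15, 11+11, 11+4, 18+0) = 22
r[5] = max(4+22, 11+15, 11+11, 18+4, 24+0) = 26
r[6] = max(4+26, 11+22, 11+15, 18+11, 24+4, 15+0) = 33
r[7] = max(4+33, 11+26, 11+22, …, 15+4, 26+0) = 37
r[8] = max(4+37, 11+33, 11+26, …, 26+4, 37+0) = 44
r[9] = max(4+44, 11+37, 11+33, …, 37+4, 55+0) = 55
r[10] = max(4+55, 11+44, 11+37, …, 55+4, 51+0) = 59
r[11] = max(4+59, 11+55, 11+44, …, 51+4, 59+0) = 66
r[12] = max(4+66, 11+59, 11+55, …, 59+4, 60+0) = 70
r[13] = max(4+70, 11+66, 11+59, …, 60+4, 69+0) = 77
Maximum revenue is $77.
Now minimize piece count subject to staying optimal: for each k, pieces[k] = 1 + min over i with p[i]+r[k−i]=r[k] of pieces[k−i].
pieces[10] = 2
pieces[11] = 2
pieces[12] = 3
pieces[13] = 3

3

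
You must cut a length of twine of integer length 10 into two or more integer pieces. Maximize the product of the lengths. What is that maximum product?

Let m[k] be the best product for length k (with at least one cut). For each first piece i, the rest contributes max(k−i, m[k−i]).
Small cases: m[2]=1, m[3]=2, m[4]=4.
m[5] = max(1×4, 2×3, 3×2, 4×1) = 6
m[6] = max(1×6, 2×4, 3×3, 4×2, 5×1) = 9
m[7] = max(1×9, 2×6, 3×4, 4×3, 5×2, 6×1) = 12
m[8] = max(1×12, 2×9, 3×6, …, 6×2, 7×1) = 18
m[9] = max(1×18, 2×12, 3×9, …, 7×2, 8×1) = 27
m[10] = max(1×27, 2×18, 3×12, …, 8×2, 9×1) = 36
One optimal split: 3 + 3 + 2 + 2; product 3×3×2×2 = 36.

36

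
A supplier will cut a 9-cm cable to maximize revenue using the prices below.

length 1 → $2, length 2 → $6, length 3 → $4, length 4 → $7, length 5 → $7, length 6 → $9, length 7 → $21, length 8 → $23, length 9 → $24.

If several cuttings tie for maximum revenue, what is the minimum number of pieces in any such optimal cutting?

Consider every possible first cut. r[k] is the best of p[i]+r[k−i] over all sellable i≤k.
r[1] = 2
r[2] = max(2+2, 6+0) = 6
r[3] = max(2+6, 6+2, 4+0) = 8
r[4] = max(2+8, 6+6, 4+2, 7+0) = 12
r[5] = max(2+12, 6+8, 4+6, 7+2, 7+0) = 14
r[6] = max(2+14, 6+12, 4+8, 7+6, 7+2, 9+0) = 18
r[7] = max(2+18, 6+14, 4+12, …, 9+2, 21+0) = 21
r[8] = max(2+21, 6+18, 4+14, …, 21+2, 23+0) = 24
r[9] = max(2+24, 6+21, 4+18, …, 23+2, 24+0) = 27
Maximum revenue is $27.
Now minimize piece count subject to staying optimal: for each k, pieces[k] = 1 + min over i with p[i]+r[k−i]=r[k] of pieces[k−i].
pieces[6] = 3
pieces[7] = 1
pieces[8] = 4
pieces[9] = 2

2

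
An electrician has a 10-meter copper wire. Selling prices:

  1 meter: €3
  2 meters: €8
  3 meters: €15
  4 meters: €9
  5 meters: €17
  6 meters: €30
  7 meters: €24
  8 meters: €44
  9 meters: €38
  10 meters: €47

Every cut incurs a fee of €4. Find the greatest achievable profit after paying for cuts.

48

Consider every possible first cut. v[k] is the best of p[i]+v[k−i] over all sellable i≤k, charging 4 whenever i<k.
v[1] = 3
v[2] = max(3+3-4, 8+0) = 8
v[3] = max(3+8-4, 8+3-4, 15+0) = 15
v[4] = max(3+15-4, 8+8-4, 15+3-4, 9+0) = 14
v[5] = max(3+14-4, 8+15-4, 15+8-4, 9+3-4, 17+0) = 19
v[6] = max(3+19-4, 8+14-4, 15+15-4, 9+8-4, 17+3-4, 30+0) = 30
v[7] = max(3+30-4, 8+19-4, 15+14-4, …, 30+3-4, 24+0) = 29
v[8] = max(3+29-4, 8+30-4, 15+19-4, …, 24+3-4, 44+0) = 44
v[9] = max(3+44-4, 8+29-4, 15+30-4, …, 44+3-4, 38+0) = 43
v[10] = max(3+43-4, 8+44-4, 15+29-4, …, 38+3-4, 47+0) = 48
One optimal plan: pieces 8 + 2 (1 cut) → €52 − €4 = €48.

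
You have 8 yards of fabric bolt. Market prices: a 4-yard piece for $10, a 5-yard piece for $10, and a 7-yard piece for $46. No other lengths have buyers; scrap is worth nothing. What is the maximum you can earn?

46

Build r[k] bottom-up: r[k] = max over allowed piece i of (p[i] + r[k−i]).
r[1] = 0
r[2] = 0
r[3] = 0
r[4] = 10
r[5] = max(10+0, 10+0) = 10
r[6] = max(10+0, 10+0) = 10
r[7] = max(10+0, 10+0, 46+0) = 46
r[8] = max(10+10, 10+0, 46+0) = 46
One optimal cutting: pieces 7 with 1 yard of scrap → $46.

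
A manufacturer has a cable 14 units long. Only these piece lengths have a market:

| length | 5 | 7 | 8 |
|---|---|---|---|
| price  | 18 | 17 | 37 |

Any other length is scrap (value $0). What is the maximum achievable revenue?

Let f[k] be the best obtainable value from length k. For each k, try every first piece i and keep the best of price[i] + f[k−i].
f[1] = 0
f[2] = 0
f[3] = 0
f[4] = 0
f[5] = 18
f[6] = 18
f[7] = max(18+0, 17+0) = 18
f[8] = max(18+0, 17+0, 37+0) = 37
f[9] = max(18+0, 17+0, 37+0) = 37
f[10] = max(18+18, 17+0, 37+0) = 37
f[11] = max(18+18, 17+0, 37+0) = 37
f[12] = max(18+18, 17+18, 37+0) = 37
f[13] = max(18+37, 17+18, 37+18) = 55
f[14] = max(18+37, 17+18, 37+18) = 55
One optimal cutting: pieces 8 + 5 with 1 unit of scrap → $55.

55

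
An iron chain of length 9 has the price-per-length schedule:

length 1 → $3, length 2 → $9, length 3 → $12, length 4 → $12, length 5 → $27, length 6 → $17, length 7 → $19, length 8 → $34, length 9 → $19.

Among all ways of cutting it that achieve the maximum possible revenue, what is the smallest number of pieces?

Consider every possible first cut. r[k] is the best of p[i]+r[k−i] over all sellable i≤k.
r[1] = 3
r[2] = max(3+3, 9+0) = 9
r[3] = max(3+9, 9+3, 12+0) = 12
r[4] = max(3+12, 9+9, 12+3, 12+0) = 18
r[5] = max(3+18, 9+12, 12+9, 12+3, 27+0) = 27
r[6] = max(3+27, 9+18, 12+12, 12+9, 27+3, 17+0) = 30
r[7] = max(3+30, 9+27, 12+18, …, 17+3, 19+0) = 36
r[8] = max(3+36, 9+30, 12+27, …, 19+3, 34+0) = 39
r[9] = max(3+39, 9+36, 12+30, …, 34+3, 19+0) = 45
Maximum revenue is $45.
Now minimize piece count subject to staying optimal: for each k, pieces[k] = 1 + min over i with p[i]+r[k−i]=r[k] of pieces[k−i].
pieces[6] = 2
pieces[7] = 2
pieces[8] = 2
pieces[9] = 3

3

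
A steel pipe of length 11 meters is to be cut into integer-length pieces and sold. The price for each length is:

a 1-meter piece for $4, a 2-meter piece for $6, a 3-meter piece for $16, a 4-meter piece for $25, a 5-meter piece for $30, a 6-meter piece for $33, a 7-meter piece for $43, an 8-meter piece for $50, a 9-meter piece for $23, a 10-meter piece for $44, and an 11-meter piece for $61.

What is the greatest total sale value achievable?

68

Consider every possible first cut. best[k] is the best of p[i]+best[k−i] over all sellable i≤k.
best[1] = 4
best[2] = max(4+4, 6+0) = 8
best[3] = max(4+8, 6+4, 16+0) = 16
best[4] = max(4+16, 6+8, 16+4, 25+0) = 25
best[5] = max(4+25, 6+16, 16+8, 25+4, 30+0) = 30
best[6] = max(4+30, 6+25, 16+16, 25+8, 30+4, 33+0) = 34
best[7] = max(4+34, 6+30, 16+25, …, 33+4, 43+0) = 43
best[8] = max(4+43, 6+34, 16+30, …, 43+4, 50+0) = 50
best[9] = max(4+50, 6+43, 16+34, …, 50+4, 23+0) = 55
best[10] = max(4+55, 6+50, 16+43, …, 23+4, 44+0) = 60
best[11] = max(4+60, 6+55, 16+50, …, 44+4, 61+0) = 68
One optimal cutting: 7 + 4 → $43 + $25 = $68.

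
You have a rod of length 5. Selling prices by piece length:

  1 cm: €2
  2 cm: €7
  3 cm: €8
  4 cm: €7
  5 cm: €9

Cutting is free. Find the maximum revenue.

Build r[k] bottom-up: r[k] = max over allowed piece i of (p[i] + r[k−i]).
r[1] = 2
r[2] = max(2+2, 7+0) = 7
r[3] = max(2+7, 7+2, 8+0) = 9
r[4] = max(2+9, 7+7, 8+2, 7+0) = 14
r[5] = max(2+14, 7+9, 8+7, 7+2, 9+0) = 16
One optimal cutting: 2 + 2 + 1 → €7 + €7 + €2 = €16.

16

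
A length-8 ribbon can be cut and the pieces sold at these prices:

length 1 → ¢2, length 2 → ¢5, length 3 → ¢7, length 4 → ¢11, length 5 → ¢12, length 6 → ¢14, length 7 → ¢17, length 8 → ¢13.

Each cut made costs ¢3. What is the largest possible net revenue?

Consider every possible first cut. net[k] is the best of p[i]+net[k−i] over all sellable i≤k, charging 3 whenever i<k.
net[1] = 2
net[2] = 5
net[3] = 7
net[4] = 11
net[5] = 12
net[6] = 14
net[7] = 17
net[8] = 19  (first piece 4, then net[4]=11)
One optimal plan: pieces 4 + 4 (1 cut) → ¢22 − ¢3 = ¢19.

19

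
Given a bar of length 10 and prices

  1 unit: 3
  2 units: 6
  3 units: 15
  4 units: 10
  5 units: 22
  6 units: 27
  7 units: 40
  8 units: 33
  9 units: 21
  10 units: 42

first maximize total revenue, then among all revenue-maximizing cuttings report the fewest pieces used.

2

Build r[k] bottom-up: r[k] = max over allowed piece i of (p[i] + r[k−i]).
r[1] = 3
r[2] = max(3+3, 6+0) = 6
r[3] = max(3+6, 6+3, 15+0) = 15
r[4] = max(3+15, 6+6, 15+3, 10+0) = 18
r[5] = max(3+18, 6+15, 15+6, 10+3, 22+0) = 22
r[6] = max(3+22, 6+18, 15+15, 10+6, 22+3, 27+0) = 30
r[7] = max(3+30, 6+22, 15+18, …, 27+3, 40+0) = 40
r[8] = max(3+40, 6+30, 15+22, …, 40+3, 33+0) = 43
r[9] = max(3+43, 6+40, 15+30, …, 33+3, 21+0) = 46
r[10] = max(3+46, 6+43, 15+40, …, 21+3, 42+0) = 55
Maximum revenue is 55.
Now minimize piece count subject to staying optimal: for each k, pieces[k] = 1 + min over i with p[i]+r[k−i]=r[k] of pieces[k−i].
pieces[7] = 1
pieces[8] = 2
pieces[9] = 2
pieces[10] = 2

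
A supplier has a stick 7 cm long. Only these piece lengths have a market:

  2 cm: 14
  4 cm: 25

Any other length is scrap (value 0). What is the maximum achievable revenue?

42

Consider every possible first cut. r[k] is the best of p[i]+r[k−i] over all sellable i≤k.
r[1] = 0
r[2] = 14
r[3] = 14
r[4] = max(14+14, 25+0) = 28
r[5] = max(14+14, 25+0) = 28
r[6] = max(14+28, 25+14) = 42
r[7] = max(14+28, 25+14) = 42
One optimal cutting: pieces 2 + 2 + 2 with 1 cm of scrap → 42.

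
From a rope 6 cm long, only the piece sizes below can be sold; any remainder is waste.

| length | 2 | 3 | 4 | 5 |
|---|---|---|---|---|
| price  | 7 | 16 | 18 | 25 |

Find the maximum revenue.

32

Let f[k] be the best obtainable value from length k. For each k, try every first piece i and keep the best of price[i] + f[k−i].
f[1] = 0
f[2] = 7
f[3] = 16
f[4] = 18
f[5] = 25
f[6] = 32  (first piece 3, then f[3]=16)
One optimal cutting: 3 + 3 → $32.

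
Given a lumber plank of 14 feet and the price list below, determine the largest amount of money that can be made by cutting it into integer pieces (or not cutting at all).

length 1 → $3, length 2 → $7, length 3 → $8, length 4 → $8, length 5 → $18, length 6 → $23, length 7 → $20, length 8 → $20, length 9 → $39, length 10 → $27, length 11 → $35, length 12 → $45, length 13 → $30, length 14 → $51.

57

Build R[k] bottom-up: R[k] = max over allowed piece i of (p[i] + R[k−i]).
R[1] = 3
R[2] = max(3+3, 7+0) = 7
R[3] = max(3+7, 7+3, 8+0) = 10
R[4] = max(3+10, 7+7, 8+3, 8+0) = 14
R[5] = max(3+14, 7+10, 8+7, 8+3, 18+0) = 18
R[6] = max(3+18, 7+14, 8+10, 8+7, 18+3, 23+0) = 23
R[7] = max(3+23, 7+18, 8+14, …, 23+3, 20+0) = 26
R[8] = max(3+26, 7+23, 8+18, …, 20+3, 20+0) = 30
R[9] = max(3+30, 7+26, 8+23, …, 20+3, 39+0) = 39
R[10] = max(3+39, 7+30, 8+26, …, 39+3, 27+0) = 42
R[11] = max(3+42, 7+39, 8+30, …, 27+3, 35+0) = 46
R[12] = max(3+46, 7+42, 8+39, …, 35+3, 45+0) = 49
R[13] = max(3+49, 7+46, 8+42, …, 45+3, 30+0) = 53
R[14] = max(3+53, 7+49, 8+46, …, 30+3, 51+0) = 57
One optimal cutting: 9 + 5 → $39 + $18 = $57.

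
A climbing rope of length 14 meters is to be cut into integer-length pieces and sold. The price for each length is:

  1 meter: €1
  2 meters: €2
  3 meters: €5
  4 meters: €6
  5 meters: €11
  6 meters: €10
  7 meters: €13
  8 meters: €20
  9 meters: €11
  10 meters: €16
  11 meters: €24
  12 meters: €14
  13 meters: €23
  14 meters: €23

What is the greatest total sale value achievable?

32

Build r[k] bottom-up: r[k] = max over allowed piece i of (p[i] + r[k−i]).
r[1] = 1
r[2] = max(1+1, 2+0) = 2
r[3] = max(1+2, 2+1, 5+0) = 5
r[4] = max(1+5, 2+2, 5+1, 6+0) = 6
r[5] = max(1+6, 2+5, 5+2, 6+1, 11+0) = 11
r[6] = max(1+11, 2+6, 5+5, 6+2, 11+1, 10+0) = 12
r[7] = max(1+12, 2+11, 5+6, …, 10+1, 13+0) = 13
r[8] = max(1+13, 2+12, 5+11, …, 13+1, 20+0) = 20
r[9] = max(1+20, 2+13, 5+12, …, 20+1, 11+0) = 21
r[10] = max(1+21, 2+20, 5+13, …, 11+1, 16+0) = 22
r[11] = max(1+22, 2+21, 5+20, …, 16+1, 24+0) = 25
r[12] = max(1+25, 2+22, 5+21, …, 24+1, 14+0) = 26
r[13] = max(1+26, 2+25, 5+22, …, 14+1, 23+0) = 31
r[14] = max(1+31, 2+26, 5+25, …, 23+1, 23+0) = 32
One optimal cutting: 8 + 5 + 1 → €20 + €11 + €1 = €32.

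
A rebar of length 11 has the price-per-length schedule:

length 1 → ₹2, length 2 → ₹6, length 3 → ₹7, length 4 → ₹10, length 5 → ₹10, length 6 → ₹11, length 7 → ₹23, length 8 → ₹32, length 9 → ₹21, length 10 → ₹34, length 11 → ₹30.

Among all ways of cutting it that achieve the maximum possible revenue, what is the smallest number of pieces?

3

Let r[k] be the best obtainable value from length k. For each k, try every first piece i and keep the best of price[i] + r[k−i].
r[1] = 2
r[2] = 6
r[3] = 8  (first piece 1, then r[2]=6)
r[4] = 12  (first piece 2, then r[2]=6)
r[5] = 14  (first piece 1, then r[4]=12)
r[6] = 18  (first piece 2, then r[4]=12)
r[7] = 23
r[8] = 32
r[9] = 34  (first piece 1, then r[8]=32)
r[10] = 38  (first piece 2, then r[8]=32)
r[11] = 40  (first piece 1, then r[10]=38)
Maximum revenue is ₹40.
Now minimize piece count subject to staying optimal: for each k, pieces[k] = 1 + min over i with p[i]+r[k−i]=r[k] of pieces[k−i].
pieces[8] = 1
pieces[9] = 2
pieces[10] = 2
pieces[11] = 3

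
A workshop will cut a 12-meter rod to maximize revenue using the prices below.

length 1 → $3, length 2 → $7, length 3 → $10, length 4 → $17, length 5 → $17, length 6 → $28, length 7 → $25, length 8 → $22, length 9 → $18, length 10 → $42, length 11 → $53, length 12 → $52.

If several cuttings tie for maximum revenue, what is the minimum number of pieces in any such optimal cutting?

Consider every possible first cut. r[k] is the best of p[i]+r[k−i] over all sellable i≤k.
r[1] = 3
r[2] = max(3+3, 7+0) = 7
r[3] = max(3+7, 7+3, 10+0) = 10
r[4] = max(3+10, 7+7, 10+3, 17+0) = 17
r[5] = max(3+17, 7+10, 10+7, 17+3, 17+0) = 20
r[6] = max(3+20, 7+17, 10+10, 17+7, 17+3, 28+0) = 28
r[7] = max(3+28, 7+20, 10+17, …, 28+3, 25+0) = 31
r[8] = max(3+31, 7+28, 10+20, …, 25+3, 22+0) = 35
r[9] = max(3+35, 7+31, 10+28, …, 22+3, 18+0) = 38
r[10] = max(3+38, 7+35, 10+31, …, 18+3, 42+0) = 45
r[11] = max(3+45, 7+38, 10+35, …, 42+3, 53+0) = 53
r[12] = max(3+53, 7+45, 10+38, …, 53+3, 52+0) = 56
Maximum revenue is $56.
Now minimize piece count subject to staying optimal: for each k, pieces[k] = 1 + min over i with p[i]+r[k−i]=r[k] of pieces[k−i].
pieces[9] = 2
pieces[10] = 2
pieces[11] = 1
pieces[12] = 2

2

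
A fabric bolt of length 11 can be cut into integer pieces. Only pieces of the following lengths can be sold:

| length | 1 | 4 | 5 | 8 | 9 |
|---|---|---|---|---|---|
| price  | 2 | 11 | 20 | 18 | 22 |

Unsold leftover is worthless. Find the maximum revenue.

Build f[k] bottom-up: f[k] = max over allowed piece i of (p[i] + f[k−i]).
f[1] = 2
f[2] = 4  (first piece 1, then f[1]=2)
f[3] = 6  (first piece 1, then f[2]=4)
f[4] = 11
f[5] = 20
f[6] = 22  (first piece 1, then f[5]=20)
f[7] = 24  (first piece 1, then f[6]=22)
f[8] = 26  (first piece 1, then f[7]=24)
f[9] = 31  (first piece 4, then f[5]=20)
f[10] = 40  (first piece 5, then f[5]=20)
f[11] = 42  (first piece 1, then f[10]=40)
One optimal cutting: 5 + 5 + 1 → $42.

42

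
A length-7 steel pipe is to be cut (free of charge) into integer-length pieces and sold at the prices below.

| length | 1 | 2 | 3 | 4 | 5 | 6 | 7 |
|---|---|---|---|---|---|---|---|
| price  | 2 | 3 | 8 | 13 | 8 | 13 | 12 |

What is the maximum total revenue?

Consider every possible first cut. v[k] is the best of p[i]+v[k−i] over all sellable i≤k.
v[1] = 2
v[2] = max(2+2, 3+0) = 4
v[3] = max(2+4, 3+2, 8+0) = 8
v[4] = max(2+8, 3+4, 8+2, 13+0) = 13
v[5] = max(2+13, 3+8, 8+4, 13+2, 8+0) = 15
v[6] = max(2+15, 3+13, 8+8, 13+4, 8+2, 13+0) = 17
v[7] = max(2+17, 3+15, 8+13, …, 13+2, 12+0) = 21
One optimal cutting: 4 + 3 → $13 + $8 = $21.

21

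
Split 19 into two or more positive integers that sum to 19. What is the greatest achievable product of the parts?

Let P[k] be the best product for length k (with at least one cut). For each first piece i, the rest contributes max(k−i, P[k−i]).
P[2] = 1*max(1,0) = 1*1 = 1
P[3] = 1*max(2,1) = 1*2 = 2
P[4] = 2*max(2,1) = 2*2 = 4
P[5] = 2*max(3,2) = 2*3 = 6
P[6] = 3*max(3,2) = 3*3 = 9
P[7] = 2*max(5,6) = 2*6 = 12
P[8] = 2*max(6,9) = 2*9 = 18
P[9] = 3*max(6,9) = 3*9 = 27
P[10] = 2*max(8,18) = 2*18 = 36
P[11] = 2*max(9,27) = 2*27 = 54
P[12] = 3*max(9,27) = 3*27 = 81
P[13] = 2*max(11,54) = 2*54 = 108
P[14] = 2*max(12,81) = 2*81 = 162
P[15] = 3*max(12,81) = 3*81 = 243
P[16] = 2*max(14,162) = 2*162 = 324
P[17] = 2*max(15,243) = 2*243 = 486
P[18] = 3*max(15,243) = 3*243 = 729
P[19] = 2*max(17,486) = 2*486 = 972
One optimal split: 3 + 3 + 3 + 3 + 3 + 2 + 2; product 3*3*3*3*3*2*2 = 972.

972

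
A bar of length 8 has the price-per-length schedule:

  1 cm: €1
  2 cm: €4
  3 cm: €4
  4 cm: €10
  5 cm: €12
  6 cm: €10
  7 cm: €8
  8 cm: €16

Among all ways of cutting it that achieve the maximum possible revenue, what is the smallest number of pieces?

2

Let r[k] be the best obtainable value from length k. For each k, try every first piece i and keep the best of price[i] + r[k−i].
r[1] = 1
r[2] = max(1+1, 4+0) = 4
r[3] = max(1+4, 4+1, 4+0) = 5
r[4] = max(1+5, 4+4, 4+1, 10+0) = 10
r[5] = max(1+10, 4+5, 4+4, 10+1, 12+0) = 12
r[6] = max(1+12, 4+10, 4+5, 10+4, 12+1, 10+0) = 14
r[7] = max(1+14, 4+12, 4+10, …, 10+1, 8+0) = 16
r[8] = max(1+16, 4+14, 4+12, …, 8+1, 16+0) = 20
Maximum revenue is €20.
Now minimize piece count subject to staying optimal: for each k, pieces[k] = 1 + min over i with p[i]+r[k−i]=r[k] of pieces[k−i].
pieces[5] = 1
pieces[6] = 2
pieces[7] = 2
pieces[8] = 2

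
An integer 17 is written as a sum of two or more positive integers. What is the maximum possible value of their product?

486

Let g[k] be the best product for length k (with at least one cut). For each first piece i, the rest contributes max(k−i, g[k−i]).
Small cases: g[2]=1, g[3]=2, g[4]=4, g[5]=6, g[6]=9, g[7]=12, g[8]=18, g[9]=27, g[10]=36.
g[11] = 2·max(9,27) = 2·27 = 54
g[12] = 3·max(9,27) = 3·27 = 81
g[13] = 2·max(11,54) = 2·54 = 108
g[14] = 2·max(12,81) = 2·81 = 162
g[15] = 3·max(12,81) = 3·81 = 243
g[16] = 2·max(14,162) = 2·162 = 324
g[17] = 2·max(15,243) = 2·243 = 486
One optimal split: 3 + 3 + 3 + 3 + 3 + 2; product 3·3·3·3·3·2 = 486.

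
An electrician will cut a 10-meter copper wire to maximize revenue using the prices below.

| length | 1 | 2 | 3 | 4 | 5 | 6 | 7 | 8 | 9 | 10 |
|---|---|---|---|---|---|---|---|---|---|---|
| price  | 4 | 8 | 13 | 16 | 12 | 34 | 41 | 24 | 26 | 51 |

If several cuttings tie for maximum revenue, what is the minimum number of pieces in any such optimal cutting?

2

Consider every possible first cut. r[k] is the best of p[i]+r[k−i] over all sellable i≤k.
r[1] = 4
r[2] = 8  (first piece 1, then r[1]=4)
r[3] = 13
r[4] = 17  (first piece 1, then r[3]=13)
r[5] = 21  (first piece 1, then r[4]=17)
r[6] = 34
r[7] = 41
r[8] = 45  (first piece 1, then r[7]=41)
r[9] = 49  (first piece 1, then r[8]=45)
r[10] = 54  (first piece 3, then r[7]=41)
Maximum revenue is €54.
Now minimize piece count subject to staying optimal: for each k, pieces[k] = 1 + min over i with p[i]+r[k−i]=r[k] of pieces[k−i].
pieces[7] = 1
pieces[8] = 2
pieces[9] = 2
pieces[10] = 2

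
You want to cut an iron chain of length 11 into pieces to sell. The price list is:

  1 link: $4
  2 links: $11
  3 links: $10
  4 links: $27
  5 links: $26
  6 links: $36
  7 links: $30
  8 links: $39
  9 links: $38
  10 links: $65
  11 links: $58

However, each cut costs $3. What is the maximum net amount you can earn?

Build r[k] bottom-up: r[k] = max over allowed piece i of (p[i] + r[k−i]) − 3 per cut.
r[1] = 4
r[2] = 11
r[3] = 12  (first piece 1, then r[2]=11)
r[4] = 27
r[5] = 28  (first piece 1, then r[4]=27)
r[6] = 36
r[7] = 37  (first piece 1, then r[6]=36)
r[8] = 51  (first piece 4, then r[4]=27)
r[9] = 52  (first piece 1, then r[8]=51)
r[10] = 65
r[11] = 66  (first piece 1, then r[10]=65)
One optimal plan: pieces 10 + 1 (1 cut) → $69 − $3 = $66.

66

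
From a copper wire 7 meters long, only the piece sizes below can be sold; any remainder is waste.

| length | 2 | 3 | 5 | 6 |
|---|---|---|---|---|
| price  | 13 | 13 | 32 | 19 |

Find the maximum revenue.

Let r[k] be the best obtainable value from length k. For each k, try every first piece i and keep the best of price[i] + r[k−i].
r[1] = 0
r[2] = 13
r[3] = max(13+0, 13+0) = 13
r[4] = max(13+13, 13+0) = 26
r[5] = max(13+13, 13+13, 32+0) = 32
r[6] = max(13+26, 13+13, 32+0, 19+0) = 39
r[7] = max(13+32, 13+26, 32+13, 19+0) = 45
One optimal cutting: 5 + 2 → €45.

45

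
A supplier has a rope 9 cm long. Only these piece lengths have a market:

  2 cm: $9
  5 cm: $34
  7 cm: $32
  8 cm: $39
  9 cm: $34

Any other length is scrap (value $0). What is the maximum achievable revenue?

Build best[k] bottom-up: best[k] = max over allowed piece i of (p[i] + best[k−i]).
best[1] = 0
best[2] = 9
best[3] = 9
best[4] = 18  (first piece 2, then best[2]=9)
best[5] = 34
best[6] = 34
best[7] = 43  (first piece 2, then best[5]=34)
best[8] = 43
best[9] = 52  (first piece 2, then best[7]=43)
One optimal cutting: 5 + 2 + 2 → $52.

52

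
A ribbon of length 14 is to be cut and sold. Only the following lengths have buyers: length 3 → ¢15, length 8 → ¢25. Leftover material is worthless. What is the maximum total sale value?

60

Build r[k] bottom-up: r[k] = max over allowed piece i of (p[i] + r[k−i]).
r[1] = 0
r[2] = 0
r[3] = 15
r[4] = 15
r[5] = 15
r[6] = 30  (first piece 3, then r[3]=15)
r[7] = 30
r[8] = max(15+15, 25+0) = 30
r[9] = max(15+30, 25+0) = 45
r[10] = max(15+30, 25+0) = 45
r[11] = max(15+30, 25+15) = 45
r[12] = max(15+45, 25+15) = 60
r[13] = max(15+45, 25+15) = 60
r[14] = max(15+45, 25+30) = 60
One optimal cutting: pieces 3 + 3 + 3 + 3 with 2 inches of scrap → ¢60.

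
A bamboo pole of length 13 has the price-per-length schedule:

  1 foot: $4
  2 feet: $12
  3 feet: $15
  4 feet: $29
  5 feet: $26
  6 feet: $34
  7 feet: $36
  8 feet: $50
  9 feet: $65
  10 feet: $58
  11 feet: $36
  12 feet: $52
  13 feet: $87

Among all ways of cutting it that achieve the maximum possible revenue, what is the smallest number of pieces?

Let r[k] be the best obtainable value from length k. For each k, try every first piece i and keep the best of price[i] + r[k−i].
r[1] = 4
r[2] = 12
r[3] = 16  (first piece 1, then r[2]=12)
r[4] = 29
r[5] = 33  (first piece 1, then r[4]=29)
r[6] = 41  (first piece 2, then r[4]=29)
r[7] = 45  (first piece 1, then r[6]=41)
r[8] = 58  (first piece 4, then r[4]=29)
r[9] = 65
r[10] = 70  (first piece 2, then r[8]=58)
r[11] = 77  (first piece 2, then r[9]=65)
r[12] = 87  (first piece 4, then r[8]=58)
r[13] = 94  (first piece 4, then r[9]=65)
Maximum revenue is $94.
Now minimize piece count subject to staying optimal: for each k, pieces[k] = 1 + min over i with p[i]+r[k−i]=r[k] of pieces[k−i].
pieces[10] = 3
pieces[11] = 2
pieces[12] = 3
pieces[13] = 2

2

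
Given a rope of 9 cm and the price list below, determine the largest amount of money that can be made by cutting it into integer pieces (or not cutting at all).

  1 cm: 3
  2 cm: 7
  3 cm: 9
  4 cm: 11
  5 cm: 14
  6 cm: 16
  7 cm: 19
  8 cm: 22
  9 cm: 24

31

Let v[k] be the best obtainable value from length k. For each k, try every first piece i and keep the best of price[i] + v[k−i].
v[1] = 3
v[2] = max(3+3, 7+0) = 7
v[3] = max(3+7, 7+3, 9+0) = 10
v[4] = max(3+10, 7+7, 9+3, 11+0) = 14
v[5] = max(3+14, 7+10, 9+7, 11+3, 14+0) = 17
v[6] = max(3+17, 7+14, 9+10, 11+7, 14+3, 16+0) = 21
v[7] = max(3+21, 7+17, 9+14, …, 16+3, 19+0) = 24
v[8] = max(3+24, 7+21, 9+17, …, 19+3, 22+0) = 28
v[9] = max(3+28, 7+24, 9+21, …, 22+3, 24+0) = 31
One optimal cutting: 2 + 2 + 2 + 2 + 1 → 7 + 7 + 7 + 7 + 3 = 31.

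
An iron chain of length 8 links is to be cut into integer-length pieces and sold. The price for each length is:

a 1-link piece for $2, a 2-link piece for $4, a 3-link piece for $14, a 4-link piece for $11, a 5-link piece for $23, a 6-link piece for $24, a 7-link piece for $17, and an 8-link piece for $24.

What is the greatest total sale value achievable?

37

Consider every possible first cut. v[k] is the best of p[i]+v[k−i] over all sellable i≤k.
v[1] = 2
v[2] = max(2+2, 4+0) = 4
v[3] = max(2+4, 4+2, 14+0) = 14
v[4] = max(2+14, 4+4, 14+2, 11+0) = 16
v[5] = max(2+16, 4+14, 14+4, 11+2, 23+0) = 23
v[6] = max(2+23, 4+16, 14+14, 11+4, 23+2, 24+0) = 28
v[7] = max(2+28, 4+23, 14+16, …, 24+2, 17+0) = 30
v[8] = max(2+30, 4+28, 14+23, …, 17+2, 24+0) = 37
One optimal cutting: 5 + 3 → $23 + $14 = $37.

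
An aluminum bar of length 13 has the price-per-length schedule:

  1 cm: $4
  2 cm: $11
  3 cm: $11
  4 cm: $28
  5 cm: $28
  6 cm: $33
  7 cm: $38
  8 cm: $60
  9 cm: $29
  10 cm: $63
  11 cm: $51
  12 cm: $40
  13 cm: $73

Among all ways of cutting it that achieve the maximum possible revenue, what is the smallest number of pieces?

Let r[k] be the best obtainable value from length k. For each k, try every first piece i and keep the best of price[i] + r[k−i].
r[1] = 4
r[2] = 11
r[3] = 15  (first piece 1, then r[2]=11)
r[4] = 28
r[5] = 32  (first piece 1, then r[4]=28)
r[6] = 39  (first piece 2, then r[4]=28)
r[7] = 43  (first piece 1, then r[6]=39)
r[8] = 60
r[9] = 64  (first piece 1, then r[8]=60)
r[10] = 71  (first piece 2, then r[8]=60)
r[11] = 75  (first piece 1, then r[10]=71)
r[12] = 88  (first piece 4, then r[8]=60)
r[13] = 92  (first piece 1, then r[12]=88)
Maximum revenue is $92.
Now minimize piece count subject to staying optimal: for each k, pieces[k] = 1 + min over i with p[i]+r[k−i]=r[k] of pieces[k−i].
pieces[10] = 2
pieces[11] = 3
pieces[12] = 2
pieces[13] = 3

3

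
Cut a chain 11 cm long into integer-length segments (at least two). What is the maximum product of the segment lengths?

54

Let m[k] be the best product for length k (with at least one cut). For each first piece i, the rest contributes max(k−i, m[k−i]).
m[2] = 1×max(1,0) = 1×1 = 1
m[3] = max(1×2, 2×1) = 2
m[4] = max(1×3, 2×2, 3×1) = 4
m[5] = max(1×4, 2×3, 3×2, 4×1) = 6
m[6] = max(1×6, 2×4, 3×3, 4×2, 5×1) = 9
m[7] = max(1×9, 2×6, 3×4, 4×3, 5×2, 6×1) = 12
m[8] = max(1×12, 2×9, 3×6, …, 6×2, 7×1) = 18
m[9] = max(1×18, 2×12, 3×9, …, 7×2, 8×1) = 27
m[10] = max(1×27, 2×18, 3×12, …, 8×2, 9×1) = 36
m[11] = max(1×36, 2×27, 3×18, …, 9×2, 10×1) = 54
One optimal split: 3 + 3 + 3 + 2; product 3×3×3×2 = 54.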